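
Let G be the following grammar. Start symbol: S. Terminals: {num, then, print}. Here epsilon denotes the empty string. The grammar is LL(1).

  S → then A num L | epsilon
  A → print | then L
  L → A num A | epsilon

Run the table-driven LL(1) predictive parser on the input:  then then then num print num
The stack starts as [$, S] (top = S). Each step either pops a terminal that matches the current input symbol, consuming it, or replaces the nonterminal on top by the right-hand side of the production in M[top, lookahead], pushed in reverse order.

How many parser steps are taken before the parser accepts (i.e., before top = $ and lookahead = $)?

      Stack                 Input                           Action
   1  $ S                   then then then num print num $  expand S → then A num L
   2  $ L num A then        then then then num print num $  match then
   3  $ L num A             then then num print num $       expand A → then L
   4  $ L num L then        then then num print num $       match then
   5  $ L num L             then num print num $            expand L → A num A
   6  $ L num A num A       then num print num $            expand A → then L
   7  $ L num A num L then  then num print num $            match then
   8  $ L num A num L       num print num $                 expand L → epsilon
   9  $ L num A num         num print num $                 match num
  10  $ L num A             print num $                     expand A → print
  11  $ L num print         print num $                     match print
  12  $ L num               num $                           match num
  13  $ L                   $                               expand L → epsilon
Accept reached after 13 steps.

13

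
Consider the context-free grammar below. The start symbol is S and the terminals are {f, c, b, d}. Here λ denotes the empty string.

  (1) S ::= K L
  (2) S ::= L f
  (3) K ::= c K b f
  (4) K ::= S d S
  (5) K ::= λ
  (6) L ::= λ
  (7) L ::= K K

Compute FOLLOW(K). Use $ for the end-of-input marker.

FIRST(S): from S::=K L we get {λ, c, d, f}; from S::=L f we get {c, d, f}. So FIRST(S) = {λ, c, d, f}.
FIRST(K): from K::=c K b f we get {c}; from K::=S d S we get {c, d, f}; from K::=λ we get {λ}. So FIRST(K) = {λ, c, d, f}.
FIRST(L): from L::=λ we get {λ}; from L::=K K we get {λ, c, d, f}. So FIRST(L) = {λ, c, d, f}.
FOLLOW(S) includes $ since S is the start symbol.
FOLLOW(S): in K::=S d S (occurrence 1), S is followed by d S with FIRST {d}; in K::=S d S (occurrence 2), the suffix after S is empty, so FOLLOW(S) ⊇ FOLLOW(K) = {$, b, c, d, f}. Thus FOLLOW(S) = {$, b, c, d, f}.
FOLLOW(L): in S::=K L, the suffix after L is empty, so FOLLOW(L) ⊇ FOLLOW(S) = {$, b, c, d, f}; in S::=L f, L is followed by f with FIRST {f}. Thus FOLLOW(L) = {$, b, c, d, f}.
FOLLOW(K): in S::=K L, K is followed by L with FIRST {λ, c, d, f}; in S::=K L, the suffix after K is nullable, so FOLLOW(K) ⊇ FOLLOW(S) = {$, b, c, d, f}; in K::=c K b f, K is followed by b f with FIRST {b}; in L::=K K (occurrence 1), K is followed by K with FIRST {λ, c, d, f}; in L::=K K (occurrence 1), the suffix after K is nullable, so FOLLOW(K) ⊇ FOLLOW(L) = {$, b, c, d, f}; in L::=K K (occurrence 2), the suffix after K is empty, so FOLLOW(K) ⊇ FOLLOW(L) = {$, b, c, d, f}. Thus FOLLOW(K) = {$, b, c, d, f}.

{$, b, c, d, f}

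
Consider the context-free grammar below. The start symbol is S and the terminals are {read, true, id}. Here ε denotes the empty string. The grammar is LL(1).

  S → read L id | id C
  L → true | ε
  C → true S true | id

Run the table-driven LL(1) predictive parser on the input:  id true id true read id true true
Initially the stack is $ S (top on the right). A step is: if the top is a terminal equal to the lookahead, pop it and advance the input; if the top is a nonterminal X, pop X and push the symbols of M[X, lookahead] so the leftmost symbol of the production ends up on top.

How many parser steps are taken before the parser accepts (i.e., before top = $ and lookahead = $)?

14

      Stack                  Input                                Action
   1  $ S                    id true id true read id true true $  expand S → id C
   2  $ C id                 id true id true read id true true $  match id
   3  $ C                    true id true read id true true $     expand C → true S true
   4  $ true S true          true id true read id true true $     match true
   5  $ true S               id true read id true true $          expand S → id C
   6  $ true C id            id true read id true true $          match id
   7  $ true C               true read id true true $             expand C → true S true
   8  $ true true S true     true read id true true $             match true
   9  $ true true S          read id true true $                  expand S → read L id
  10  $ true true id L read  read id true true $                  match read
  11  $ true true id L       id true true $                       expand L → ε
  12  $ true true id         id true true $                       match id
  13  $ true true            true true $                          match true
  14  $ true                 true $                               match true
Accept reached after 14 steps.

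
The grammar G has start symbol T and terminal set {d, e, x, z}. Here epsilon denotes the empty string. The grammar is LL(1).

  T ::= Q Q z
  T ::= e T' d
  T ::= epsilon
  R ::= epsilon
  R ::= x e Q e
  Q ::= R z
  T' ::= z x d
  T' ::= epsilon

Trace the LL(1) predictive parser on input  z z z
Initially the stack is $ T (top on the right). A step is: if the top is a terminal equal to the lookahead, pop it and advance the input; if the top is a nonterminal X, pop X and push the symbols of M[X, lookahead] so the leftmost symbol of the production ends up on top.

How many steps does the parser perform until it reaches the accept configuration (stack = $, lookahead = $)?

8

step 1: stack=$ T  input=z z z $  — expand T ::= Q Q z
step 2: stack=$ z Q Q  input=z z z $  — expand Q ::= R z
step 3: stack=$ z Q z R  input=z z z $  — expand R ::= epsilon
step 4: stack=$ z Q z  input=z z z $  — match z
step 5: stack=$ z Q  input=z z $  — expand Q ::= R z
step 6: stack=$ z z R  input=z z $  — expand R ::= epsilon
step 7: stack=$ z z  input=z z $  — match z
step 8: stack=$ z  input=z $  — match z
Accept reached after 8 steps.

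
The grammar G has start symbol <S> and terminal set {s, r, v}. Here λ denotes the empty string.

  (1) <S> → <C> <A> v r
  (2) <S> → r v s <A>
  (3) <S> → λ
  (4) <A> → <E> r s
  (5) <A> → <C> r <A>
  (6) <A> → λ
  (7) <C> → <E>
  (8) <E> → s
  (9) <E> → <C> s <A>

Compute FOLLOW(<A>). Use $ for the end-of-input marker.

{$, r, s, v}

FIRST(<S>): from <S>→<C> <A> v r we get {s}; from <S>→r v s <A> we get {r}; from <S>→λ we get {λ}. So FIRST(<S>) = {λ, r, s}.
FIRST(<A>): from <A>→<E> r s we get {s}; from <A>→<C> r <A> we get {s}; from <A>→λ we get {λ}. So FIRST(<A>) = {λ, s}.
FIRST(<C>): from <C>→<E> we get {s}. So FIRST(<C>) = {s}.
FIRST(<E>): from <E>→s we get {s}; from <E>→<C> s <A> we get {s}. So FIRST(<E>) = {s}.
FOLLOW(<S>) includes $ since <S> is the start symbol.
FOLLOW(<S>): <S> appears on no right-hand side. Thus FOLLOW(<S>) = {$}.
FOLLOW(<C>): in <S>→<C> <A> v r, <C> is followed by <A> v r with FIRST {s, v}; in <A>→<C> r <A>, <C> is followed by r <A> with FIRST {r}; in <E>→<C> s <A>, <C> is followed by s <A> with FIRST {s}. Thus FOLLOW(<C>) = {r, s, v}.
FOLLOW(<E>): in <A>→<E> r s, <E> is followed by r s with FIRST {r}; in <C>→<E>, the suffix after <E> is empty, so FOLLOW(<E>) ⊇ FOLLOW(<C>) = {r, s, v}. Thus FOLLOW(<E>) = {r, s, v}.
FOLLOW(<A>): in <S>→<C> <A> v r, <A> is followed by v r with FIRST {v}; in <S>→r v s <A>, the suffix after <A> is empty, so FOLLOW(<A>) ⊇ FOLLOW(<S>) = {$}; in <A>→<C> r <A>, the suffix after <A> is empty (adds nothing new); in <E>→<C> s <A>, the suffix after <A> is empty, so FOLLOW(<A>) ⊇ FOLLOW(<E>) = {r, s, v}. Thus FOLLOW(<A>) = {$, r, s, v}.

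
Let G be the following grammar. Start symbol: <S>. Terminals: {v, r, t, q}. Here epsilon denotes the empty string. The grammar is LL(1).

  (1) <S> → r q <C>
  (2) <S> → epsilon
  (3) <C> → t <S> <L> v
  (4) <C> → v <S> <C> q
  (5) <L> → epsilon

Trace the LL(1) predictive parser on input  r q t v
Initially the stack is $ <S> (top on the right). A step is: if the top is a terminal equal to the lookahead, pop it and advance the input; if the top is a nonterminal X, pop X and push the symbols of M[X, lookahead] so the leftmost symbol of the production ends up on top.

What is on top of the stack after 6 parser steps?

<L>

     Stack          Input      Action
  1  $ <S>          r q t v $  expand <S> → r q <C>
  2  $ <C> q r      r q t v $  match r
  3  $ <C> q        q t v $    match q
  4  $ <C>          t v $      expand <C> → t <S> <L> v
  5  $ v <L> <S> t  t v $      match t
  6  $ v <L> <S>    v $        expand <S> → epsilon
Stack after step 6: $ v <L> (top = <L>).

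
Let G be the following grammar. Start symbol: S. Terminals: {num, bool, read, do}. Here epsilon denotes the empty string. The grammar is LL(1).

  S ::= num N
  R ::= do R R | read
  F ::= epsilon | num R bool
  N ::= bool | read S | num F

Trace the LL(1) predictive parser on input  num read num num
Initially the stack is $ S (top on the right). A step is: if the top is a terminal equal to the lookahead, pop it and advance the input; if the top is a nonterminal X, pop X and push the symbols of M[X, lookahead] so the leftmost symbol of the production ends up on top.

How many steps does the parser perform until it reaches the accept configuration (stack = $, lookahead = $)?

9

step 1: stack=$ S  input=num read num num $  — expand S ::= num N
step 2: stack=$ N num  input=num read num num $  — match num
step 3: stack=$ N  input=read num num $  — expand N ::= read S
step 4: stack=$ S read  input=read num num $  — match read
step 5: stack=$ S  input=num num $  — expand S ::= num N
step 6: stack=$ N num  input=num num $  — match num
step 7: stack=$ N  input=num $  — expand N ::= num F
step 8: stack=$ F num  input=num $  — match num
step 9: stack=$ F  input=$  — expand F ::= epsilon
Accept reached after 9 steps.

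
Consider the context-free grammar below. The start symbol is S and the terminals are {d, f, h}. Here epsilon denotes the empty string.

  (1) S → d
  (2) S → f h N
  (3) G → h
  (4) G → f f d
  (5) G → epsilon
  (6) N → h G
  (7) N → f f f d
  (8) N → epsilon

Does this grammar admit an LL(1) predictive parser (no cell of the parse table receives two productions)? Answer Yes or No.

Yes

FIRST(S) = {d, f}
FIRST(G) = {epsilon, f, h}
FIRST(N) = {epsilon, f, h}
FOLLOW(S) = {$}
FOLLOW(G) = {$}
FOLLOW(N) = {$}
Each cell of M receives at most one production.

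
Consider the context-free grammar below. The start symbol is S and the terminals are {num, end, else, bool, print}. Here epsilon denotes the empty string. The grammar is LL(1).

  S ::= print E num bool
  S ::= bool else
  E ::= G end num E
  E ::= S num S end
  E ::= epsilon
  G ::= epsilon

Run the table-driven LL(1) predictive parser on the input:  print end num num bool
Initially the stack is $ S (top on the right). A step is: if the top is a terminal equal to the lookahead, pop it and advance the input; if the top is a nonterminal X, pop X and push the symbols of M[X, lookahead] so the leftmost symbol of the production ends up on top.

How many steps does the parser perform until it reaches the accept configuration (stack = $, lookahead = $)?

step 1: stack=$ S  input=print end num num bool $  — expand S ::= print E num bool
step 2: stack=$ bool num E print  input=print end num num bool $  — match print
step 3: stack=$ bool num E  input=end num num bool $  — expand E ::= G end num E
step 4: stack=$ bool num E num end G  input=end num num bool $  — expand G ::= epsilon
step 5: stack=$ bool num E num end  input=end num num bool $  — match end
step 6: stack=$ bool num E num  input=num num bool $  — match num
step 7: stack=$ bool num E  input=num bool $  — expand E ::= epsilon
step 8: stack=$ bool num  input=num bool $  — match num
step 9: stack=$ bool  input=bool $  — match bool
Accept reached after 9 steps.

9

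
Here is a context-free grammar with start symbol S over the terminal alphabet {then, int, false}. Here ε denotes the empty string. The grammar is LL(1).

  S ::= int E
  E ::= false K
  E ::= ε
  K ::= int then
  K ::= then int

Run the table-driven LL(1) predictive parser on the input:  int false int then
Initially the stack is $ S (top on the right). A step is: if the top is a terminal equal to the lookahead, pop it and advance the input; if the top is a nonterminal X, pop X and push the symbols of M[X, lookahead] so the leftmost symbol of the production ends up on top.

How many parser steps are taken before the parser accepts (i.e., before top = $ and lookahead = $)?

7

step 1: stack=$ S  input=int false int then $  — expand S ::= int E
step 2: stack=$ E int  input=int false int then $  — match int
step 3: stack=$ E  input=false int then $  — expand E ::= false K
step 4: stack=$ K false  input=false int then $  — match false
step 5: stack=$ K  input=int then $  — expand K ::= int then
step 6: stack=$ then int  input=int then $  — match int
step 7: stack=$ then  input=then $  — match then
Accept reached after 7 steps.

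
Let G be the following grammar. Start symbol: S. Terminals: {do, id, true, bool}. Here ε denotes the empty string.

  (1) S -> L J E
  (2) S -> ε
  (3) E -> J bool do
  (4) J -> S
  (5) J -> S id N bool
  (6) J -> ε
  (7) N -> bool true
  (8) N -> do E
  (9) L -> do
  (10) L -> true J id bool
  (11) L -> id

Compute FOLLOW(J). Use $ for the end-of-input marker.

{bool, do, id, true}

FIRST(N) = {bool, do}
FIRST(L) = {do, id, true}
FIRST(S) = {ε, do, id, true}  (via L J E)
FIRST(J) = {ε, do, id, true}  (via S, S id N bool)
FIRST(E) = {bool, do, id, true}  (via J bool do)
FOLLOW(S) includes $ since S is the start symbol.
FOLLOW(J): in S->L J E, J is followed by E with FIRST {bool, do, id, true}; in E->J bool do, J is followed by bool do with FIRST {bool}; in L->true J id bool, J is followed by id bool with FIRST {id}. Thus FOLLOW(J) = {bool, do, id, true}.
FOLLOW(S): in J->S, the suffix after S is empty, so FOLLOW(S) ⊇ FOLLOW(J) = {bool, do, id, true}; in J->S id N bool, S is followed by id N bool with FIRST {id}. Thus FOLLOW(S) = {$, bool, do, id, true}.
FOLLOW(N): in J->S id N bool, N is followed by bool with FIRST {bool}. Thus FOLLOW(N) = {bool}.
FOLLOW(E): in S->L J E, the suffix after E is empty, so FOLLOW(E) ⊇ FOLLOW(S) = {$, bool, do, id, true}; in N->do E, the suffix after E is empty, so FOLLOW(E) ⊇ FOLLOW(N) = {bool}. Thus FOLLOW(E) = {$, bool, do, id, true}.
FOLLOW(L): in S->L J E, L is followed by J E with FIRST {bool, do, id, true}. Thus FOLLOW(L) = {bool, do, id, true}.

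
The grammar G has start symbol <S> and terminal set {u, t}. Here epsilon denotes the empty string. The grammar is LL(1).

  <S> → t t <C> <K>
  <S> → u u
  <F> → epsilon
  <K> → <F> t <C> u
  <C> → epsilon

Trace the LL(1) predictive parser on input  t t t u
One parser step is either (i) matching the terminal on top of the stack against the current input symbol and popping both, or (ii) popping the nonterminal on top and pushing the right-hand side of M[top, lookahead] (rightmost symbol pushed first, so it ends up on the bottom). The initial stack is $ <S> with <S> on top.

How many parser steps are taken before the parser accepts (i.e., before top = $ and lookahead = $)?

9

     Stack          Input      Action
  1  $ <S>          t t t u $  expand <S> → t t <C> <K>
  2  $ <K> <C> t t  t t t u $  match t
  3  $ <K> <C> t    t t u $    match t
  4  $ <K> <C>      t u $      expand <C> → epsilon
  5  $ <K>          t u $      expand <K> → <F> t <C> u
  6  $ u <C> t <F>  t u $      expand <F> → epsilon
  7  $ u <C> t      t u $      match t
  8  $ u <C>        u $        expand <C> → epsilon
  9  $ u            u $        match u
Accept reached after 9 steps.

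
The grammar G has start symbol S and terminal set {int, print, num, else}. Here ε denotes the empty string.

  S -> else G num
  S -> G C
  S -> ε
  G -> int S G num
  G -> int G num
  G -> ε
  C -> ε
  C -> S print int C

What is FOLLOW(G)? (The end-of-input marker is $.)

FIRST(G) = {ε, int}
FIRST(S) = {ε, else, int, print}  (via G C)
FIRST(C) = {ε, else, int, print}  (via S print int C)
FOLLOW(S) includes $ since S is the start symbol.
FOLLOW(S): in G->int S G num, S is followed by G num with FIRST {int, num}; in C->S print int C, S is followed by print int C with FIRST {print}. Thus FOLLOW(S) = {$, int, num, print}.
FOLLOW(G): in S->else G num, G is followed by num with FIRST {num}; in S->G C, G is followed by C with FIRST {ε, else, int, print}; in S->G C, the suffix after G is nullable, so FOLLOW(G) ⊇ FOLLOW(S) = {$, int, num, print}; in G->int S G num, G is followed by num with FIRST {num}; in G->int G num, G is followed by num with FIRST {num}. Thus FOLLOW(G) = {$, else, int, num, print}.
FOLLOW(C): in S->G C, the suffix after C is empty, so FOLLOW(C) ⊇ FOLLOW(S) = {$, int, num, print}; in C->S print int C, the suffix after C is empty (adds nothing new). Thus FOLLOW(C) = {$, int, num, print}.

{$, else, int, num, print}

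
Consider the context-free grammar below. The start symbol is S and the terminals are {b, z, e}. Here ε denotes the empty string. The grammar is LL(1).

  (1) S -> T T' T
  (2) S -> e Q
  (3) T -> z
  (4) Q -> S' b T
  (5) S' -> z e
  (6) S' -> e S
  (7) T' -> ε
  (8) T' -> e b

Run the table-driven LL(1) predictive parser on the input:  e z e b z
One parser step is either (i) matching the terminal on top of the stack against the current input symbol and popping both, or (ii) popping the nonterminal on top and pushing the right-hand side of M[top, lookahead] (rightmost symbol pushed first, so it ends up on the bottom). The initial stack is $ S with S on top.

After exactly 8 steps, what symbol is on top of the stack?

step 1: stack=$ S  input=e z e b z $  — expand S -> e Q
step 2: stack=$ Q e  input=e z e b z $  — match e
step 3: stack=$ Q  input=z e b z $  — expand Q -> S' b T
step 4: stack=$ T b S'  input=z e b z $  — expand S' -> z e
step 5: stack=$ T b e z  input=z e b z $  — match z
step 6: stack=$ T b e  input=e b z $  — match e
step 7: stack=$ T b  input=b z $  — match b
step 8: stack=$ T  input=z $  — expand T -> z
Stack after step 8: $ z (top = z).

z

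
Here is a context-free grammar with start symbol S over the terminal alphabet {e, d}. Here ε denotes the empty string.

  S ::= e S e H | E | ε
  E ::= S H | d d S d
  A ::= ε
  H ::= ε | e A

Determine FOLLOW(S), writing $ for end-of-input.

FIRST(A): from A::=ε we get {ε}. So FIRST(A) = {ε}.
FIRST(H): from H::=ε we get {ε}; from H::=e A we get {e}. So FIRST(H) = {ε, e}.
FIRST(S): from S::=e S e H we get {e}; from S::=E we get {ε, d, e}; from S::=ε we get {ε}. So FIRST(S) = {ε, d, e}.
FIRST(E): from E::=S H we get {ε, d, e}; from E::=d d S d we get {d}. So FIRST(E) = {ε, d, e}.
FOLLOW(S) includes $ since S is the start symbol.
FOLLOW(S): in S::=e S e H, S is followed by e H with FIRST {e}; in E::=S H, S is followed by H with FIRST {ε, e}; in E::=S H, the suffix after S is nullable, so FOLLOW(S) ⊇ FOLLOW(E) = {$, d, e}; in E::=d d S d, S is followed by d with FIRST {d}. Thus FOLLOW(S) = {$, d, e}.
FOLLOW(E): in S::=E, the suffix after E is empty, so FOLLOW(E) ⊇ FOLLOW(S) = {$, d, e}. Thus FOLLOW(E) = {$, d, e}.
FOLLOW(H): in S::=e S e H, the suffix after H is empty, so FOLLOW(H) ⊇ FOLLOW(S) = {$, d, e}; in E::=S H, the suffix after H is empty, so FOLLOW(H) ⊇ FOLLOW(E) = {$, d, e}. Thus FOLLOW(H) = {$, d, e}.
FOLLOW(A): in H::=e A, the suffix after A is empty, so FOLLOW(A) ⊇ FOLLOW(H) = {$, d, e}. Thus FOLLOW(A) = {$, d, e}.

{$, d, e}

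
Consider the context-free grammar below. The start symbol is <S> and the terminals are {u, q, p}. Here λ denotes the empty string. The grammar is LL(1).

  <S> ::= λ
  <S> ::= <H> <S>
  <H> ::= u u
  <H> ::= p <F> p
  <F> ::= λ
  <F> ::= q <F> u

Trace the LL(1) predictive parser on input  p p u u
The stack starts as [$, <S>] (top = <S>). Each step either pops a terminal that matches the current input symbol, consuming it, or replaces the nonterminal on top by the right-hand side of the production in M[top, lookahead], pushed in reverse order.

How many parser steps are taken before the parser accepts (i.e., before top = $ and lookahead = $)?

10

step 1: stack=$ <S>  input=p p u u $  — expand <S> ::= <H> <S>
step 2: stack=$ <S> <H>  input=p p u u $  — expand <H> ::= p <F> p
step 3: stack=$ <S> p <F> p  input=p p u u $  — match p
step 4: stack=$ <S> p <F>  input=p u u $  — expand <F> ::= λ
step 5: stack=$ <S> p  input=p u u $  — match p
step 6: stack=$ <S>  input=u u $  — expand <S> ::= <H> <S>
step 7: stack=$ <S> <H>  input=u u $  — expand <H> ::= u u
step 8: stack=$ <S> u u  input=u u $  — match u
step 9: stack=$ <S> u  input=u $  — match u
step 10: stack=$ <S>  input=$  — expand <S> ::= λ
Accept reached after 10 steps.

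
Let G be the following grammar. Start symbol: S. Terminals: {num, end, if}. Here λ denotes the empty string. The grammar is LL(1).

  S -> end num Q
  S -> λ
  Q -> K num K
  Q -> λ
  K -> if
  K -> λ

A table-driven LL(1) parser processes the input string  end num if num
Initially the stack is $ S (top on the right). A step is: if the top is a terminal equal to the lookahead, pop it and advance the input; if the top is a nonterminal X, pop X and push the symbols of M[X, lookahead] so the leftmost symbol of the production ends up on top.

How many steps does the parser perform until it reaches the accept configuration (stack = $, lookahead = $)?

8

     Stack        Input             Action
  1  $ S          end num if num $  expand S -> end num Q
  2  $ Q num end  end num if num $  match end
  3  $ Q num      num if num $      match num
  4  $ Q          if num $          expand Q -> K num K
  5  $ K num K    if num $          expand K -> if
  6  $ K num if   if num $          match if
  7  $ K num      num $             match num
  8  $ K          $                 expand K -> λ
Accept reached after 8 steps.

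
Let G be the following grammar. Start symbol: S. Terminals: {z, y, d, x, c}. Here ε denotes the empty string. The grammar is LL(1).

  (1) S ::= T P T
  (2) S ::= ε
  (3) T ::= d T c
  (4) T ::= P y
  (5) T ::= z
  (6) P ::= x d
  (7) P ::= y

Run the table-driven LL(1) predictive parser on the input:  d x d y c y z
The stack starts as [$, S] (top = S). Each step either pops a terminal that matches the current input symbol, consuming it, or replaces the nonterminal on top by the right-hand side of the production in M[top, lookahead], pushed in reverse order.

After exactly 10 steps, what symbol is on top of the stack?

      Stack          Input            Action
   1  $ S            d x d y c y z $  expand S ::= T P T
   2  $ T P T        d x d y c y z $  expand T ::= d T c
   3  $ T P c T d    d x d y c y z $  match d
   4  $ T P c T      x d y c y z $    expand T ::= P y
   5  $ T P c y P    x d y c y z $    expand P ::= x d
   6  $ T P c y d x  x d y c y z $    match x
   7  $ T P c y d    d y c y z $      match d
   8  $ T P c y      y c y z $        match y
   9  $ T P c        c y z $          match c
  10  $ T P          y z $            expand P ::= y
Stack after step 10: $ T y (top = y).

y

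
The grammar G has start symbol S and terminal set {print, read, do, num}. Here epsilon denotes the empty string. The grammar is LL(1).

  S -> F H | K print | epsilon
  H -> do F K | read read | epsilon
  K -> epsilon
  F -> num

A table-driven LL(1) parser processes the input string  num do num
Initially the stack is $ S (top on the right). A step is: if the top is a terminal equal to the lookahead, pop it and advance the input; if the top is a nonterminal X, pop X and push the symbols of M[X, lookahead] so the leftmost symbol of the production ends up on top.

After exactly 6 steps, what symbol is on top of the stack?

step 1: stack=$ S  input=num do num $  — expand S -> F H
step 2: stack=$ H F  input=num do num $  — expand F -> num
step 3: stack=$ H num  input=num do num $  — match num
step 4: stack=$ H  input=do num $  — expand H -> do F K
step 5: stack=$ K F do  input=do num $  — match do
step 6: stack=$ K F  input=num $  — expand F -> num
Stack after step 6: $ K num (top = num).

num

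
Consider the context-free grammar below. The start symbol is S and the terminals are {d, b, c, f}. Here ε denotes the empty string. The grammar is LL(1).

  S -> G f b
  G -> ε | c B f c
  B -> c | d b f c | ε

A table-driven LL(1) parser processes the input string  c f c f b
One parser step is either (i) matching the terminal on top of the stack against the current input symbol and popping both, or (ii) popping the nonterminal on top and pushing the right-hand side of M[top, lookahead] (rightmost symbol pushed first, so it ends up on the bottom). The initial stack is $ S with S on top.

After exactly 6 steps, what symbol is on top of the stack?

f

step 1: stack=$ S  input=c f c f b $  — expand S -> G f b
step 2: stack=$ b f G  input=c f c f b $  — expand G -> c B f c
step 3: stack=$ b f c f B c  input=c f c f b $  — match c
step 4: stack=$ b f c f B  input=f c f b $  — expand B -> ε
step 5: stack=$ b f c f  input=f c f b $  — match f
step 6: stack=$ b f c  input=c f b $  — match c
Stack after step 6: $ b f (top = f).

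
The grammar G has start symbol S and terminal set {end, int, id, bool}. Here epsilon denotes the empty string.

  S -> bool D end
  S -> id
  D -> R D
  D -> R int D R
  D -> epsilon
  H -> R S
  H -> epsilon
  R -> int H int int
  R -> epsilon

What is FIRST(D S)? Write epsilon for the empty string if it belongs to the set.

{bool, id, int}

FIRST(S) = {bool, id}
FIRST(R) = {epsilon, int}
FIRST(D) = {epsilon, int}  (via R D, R int D R)
FIRST(H) = {epsilon, bool, id, int}  (via R S)
FIRST(D S): take FIRST of each symbol in turn, carrying on past any symbol whose FIRST contains epsilon; result {bool, id, int}.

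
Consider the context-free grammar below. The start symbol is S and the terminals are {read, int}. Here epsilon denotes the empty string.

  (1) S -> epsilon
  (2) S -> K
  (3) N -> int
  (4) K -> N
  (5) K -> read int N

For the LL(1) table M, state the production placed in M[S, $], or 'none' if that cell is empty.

S -> epsilon

FIRST(N): from N->int we get {int}. So FIRST(N) = {int}.
FIRST(K): from K->N we get {int}; from K->read int N we get {read}. So FIRST(K) = {int, read}.
FIRST(S): from S->epsilon we get {epsilon}; from S->K we get {int, read}. So FIRST(S) = {epsilon, int, read}.
FOLLOW(S) includes $ since S is the start symbol.
FOLLOW(S): S appears on no right-hand side. Thus FOLLOW(S) = {$}.
For S -> epsilon: FIRST(epsilon) = {epsilon}, so it goes in M[S, t] for t ∈ {}; since epsilon ∈ FIRST, also for every t ∈ FOLLOW(S) = {$}.
For S -> K: FIRST(K) = {int, read}, so it goes in M[S, t] for t ∈ {int, read}.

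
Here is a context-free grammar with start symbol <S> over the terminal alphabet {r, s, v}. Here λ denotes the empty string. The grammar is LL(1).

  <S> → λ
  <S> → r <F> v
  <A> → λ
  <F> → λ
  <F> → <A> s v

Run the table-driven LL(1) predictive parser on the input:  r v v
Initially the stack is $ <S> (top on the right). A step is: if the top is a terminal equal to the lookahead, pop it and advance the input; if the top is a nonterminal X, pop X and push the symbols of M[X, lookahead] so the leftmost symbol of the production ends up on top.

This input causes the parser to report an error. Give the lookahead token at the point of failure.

step 1: stack=$ <S>  input=r v v $  — expand <S> → r <F> v
step 2: stack=$ v <F> r  input=r v v $  — match r
step 3: stack=$ v <F>  input=v v $  — expand <F> → λ
step 4: stack=$ v  input=v v $  — match v
step 5: stack=$  input=v $  — error: stack empty but input remains

v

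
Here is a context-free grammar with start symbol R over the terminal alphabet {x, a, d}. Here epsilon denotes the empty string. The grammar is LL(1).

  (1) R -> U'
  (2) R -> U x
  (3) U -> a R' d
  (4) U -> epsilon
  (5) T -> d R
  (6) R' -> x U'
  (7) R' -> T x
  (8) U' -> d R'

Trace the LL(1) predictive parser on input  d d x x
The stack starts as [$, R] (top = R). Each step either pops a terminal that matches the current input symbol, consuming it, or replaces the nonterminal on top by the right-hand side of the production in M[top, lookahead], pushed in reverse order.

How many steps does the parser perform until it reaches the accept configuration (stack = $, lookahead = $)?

      Stack    Input      Action
   1  $ R      d d x x $  expand R -> U'
   2  $ U'     d d x x $  expand U' -> d R'
   3  $ R' d   d d x x $  match d
   4  $ R'     d x x $    expand R' -> T x
   5  $ x T    d x x $    expand T -> d R
   6  $ x R d  d x x $    match d
   7  $ x R    x x $      expand R -> U x
   8  $ x x U  x x $      expand U -> epsilon
   9  $ x x    x x $      match x
  10  $ x      x $        match x
Accept reached after 10 steps.

10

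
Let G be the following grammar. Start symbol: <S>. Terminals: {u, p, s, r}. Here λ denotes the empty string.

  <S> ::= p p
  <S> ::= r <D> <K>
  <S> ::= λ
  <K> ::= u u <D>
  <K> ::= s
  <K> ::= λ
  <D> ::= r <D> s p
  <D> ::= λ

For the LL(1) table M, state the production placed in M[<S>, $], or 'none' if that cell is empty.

<S> ::= λ

FIRST(<S>) = {λ, p, r}
FIRST(<K>) = {λ, s, u}
FIRST(<D>) = {λ, r}
FOLLOW(<S>) includes $ since <S> is the start symbol.
FOLLOW(<S>): <S> appears on no right-hand side. Thus FOLLOW(<S>) = {$}.
For <S> ::= p p: FIRST(p p) = {p}, so it goes in M[<S>, t] for t ∈ {p}.
For <S> ::= r <D> <K>: FIRST(r <D> <K>) = {r}, so it goes in M[<S>, t] for t ∈ {r}.
For <S> ::= λ: FIRST(λ) = {λ}, so it goes in M[<S>, t] for t ∈ {}; since λ ∈ FIRST, also for every t ∈ FOLLOW(<S>) = {$}.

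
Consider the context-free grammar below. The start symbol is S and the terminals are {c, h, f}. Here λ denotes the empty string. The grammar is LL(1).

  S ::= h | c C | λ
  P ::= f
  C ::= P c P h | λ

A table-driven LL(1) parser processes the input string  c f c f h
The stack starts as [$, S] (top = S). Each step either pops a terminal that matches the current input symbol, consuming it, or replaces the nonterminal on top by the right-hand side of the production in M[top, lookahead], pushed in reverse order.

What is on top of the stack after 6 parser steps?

step 1: stack=$ S  input=c f c f h $  — expand S ::= c C
step 2: stack=$ C c  input=c f c f h $  — match c
step 3: stack=$ C  input=f c f h $  — expand C ::= P c P h
step 4: stack=$ h P c P  input=f c f h $  — expand P ::= f
step 5: stack=$ h P c f  input=f c f h $  — match f
step 6: stack=$ h P c  input=c f h $  — match c
Stack after step 6: $ h P (top = P).

P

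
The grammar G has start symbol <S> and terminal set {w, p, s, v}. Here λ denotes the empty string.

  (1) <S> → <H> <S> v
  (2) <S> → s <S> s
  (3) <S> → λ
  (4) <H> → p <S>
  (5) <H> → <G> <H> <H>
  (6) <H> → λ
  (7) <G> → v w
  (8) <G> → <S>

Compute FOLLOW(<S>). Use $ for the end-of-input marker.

FIRST(<S>): from <S>→<H> <S> v we get {p, s, v}; from <S>→s <S> s we get {s}; from <S>→λ we get {λ}. So FIRST(<S>) = {λ, p, s, v}.
FIRST(<G>): from <G>→v w we get {v}; from <G>→<S> we get {λ, p, s, v}. So FIRST(<G>) = {λ, p, s, v}.
FIRST(<H>): from <H>→p <S> we get {p}; from <H>→<G> <H> <H> we get {λ, p, s, v}; from <H>→λ we get {λ}. So FIRST(<H>) = {λ, p, s, v}.
FOLLOW(<S>) includes $ since <S> is the start symbol.
FOLLOW(<H>): in <S>→<H> <S> v, <H> is followed by <S> v with FIRST {p, s, v}; in <H>→<G> <H> <H> (occurrence 1), <H> is followed by <H> with FIRST {λ, p, s, v}; in <H>→<G> <H> <H> (occurrence 1), the suffix after <H> is nullable (adds nothing new); in <H>→<G> <H> <H> (occurrence 2), the suffix after <H> is empty (adds nothing new). Thus FOLLOW(<H>) = {p, s, v}.
FOLLOW(<G>): in <H>→<G> <H> <H>, <G> is followed by <H> <H> with FIRST {λ, p, s, v}; in <H>→<G> <H> <H>, the suffix after <G> is nullable, so FOLLOW(<G>) ⊇ FOLLOW(<H>) = {p, s, v}. Thus FOLLOW(<G>) = {p, s, v}.
FOLLOW(<S>): in <S>→<H> <S> v, <S> is followed by v with FIRST {v}; in <S>→s <S> s, <S> is followed by s with FIRST {s}; in <H>→p <S>, the suffix after <S> is empty, so FOLLOW(<S>) ⊇ FOLLOW(<H>) = {p, s, v}; in <G>→<S>, the suffix after <S> is empty, so FOLLOW(<S>) ⊇ FOLLOW(<G>) = {p, s, v}. Thus FOLLOW(<S>) = {$, p, s, v}.

{$, p, s, v}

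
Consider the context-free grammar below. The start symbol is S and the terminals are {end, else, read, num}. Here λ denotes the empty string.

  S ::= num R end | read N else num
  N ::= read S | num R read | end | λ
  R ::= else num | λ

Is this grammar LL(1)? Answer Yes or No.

FIRST(S) = {num, read}
FIRST(N) = {λ, end, num, read}
FIRST(R) = {λ, else}
FOLLOW(S) = {$, else}
FOLLOW(N) = {else}
FOLLOW(R) = {end, read}
Each cell of M receives at most one production.

Yes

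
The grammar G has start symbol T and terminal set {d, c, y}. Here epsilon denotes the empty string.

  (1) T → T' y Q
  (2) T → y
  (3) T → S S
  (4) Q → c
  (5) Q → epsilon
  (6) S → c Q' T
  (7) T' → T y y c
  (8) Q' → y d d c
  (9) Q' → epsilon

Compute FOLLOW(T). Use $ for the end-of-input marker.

FIRST(Q) = {epsilon, c}
FIRST(S) = {c}
FIRST(Q') = {epsilon, y}
FIRST(T) = {c, y}  (via T' y Q, S S)
FIRST(T') = {c, y}  (via T y y c)
FOLLOW(T) includes $ since T is the start symbol.
FOLLOW(T'): in T→T' y Q, T' is followed by y Q with FIRST {y}. Thus FOLLOW(T') = {y}.
FOLLOW(Q'): in S→c Q' T, Q' is followed by T with FIRST {c, y}. Thus FOLLOW(Q') = {c, y}.
FOLLOW(T): in S→c Q' T, the suffix after T is empty, so FOLLOW(T) ⊇ FOLLOW(S) = {$, c, y}; in T'→T y y c, T is followed by y y c with FIRST {y}. Thus FOLLOW(T) = {$, c, y}.
FOLLOW(Q): in T→T' y Q, the suffix after Q is empty, so FOLLOW(Q) ⊇ FOLLOW(T) = {$, c, y}. Thus FOLLOW(Q) = {$, c, y}.
FOLLOW(S): in T→S S (occurrence 1), S is followed by S with FIRST {c}; in T→S S (occurrence 2), the suffix after S is empty, so FOLLOW(S) ⊇ FOLLOW(T) = {$, c, y}. Thus FOLLOW(S) = {$, c, y}.

{$, c, y}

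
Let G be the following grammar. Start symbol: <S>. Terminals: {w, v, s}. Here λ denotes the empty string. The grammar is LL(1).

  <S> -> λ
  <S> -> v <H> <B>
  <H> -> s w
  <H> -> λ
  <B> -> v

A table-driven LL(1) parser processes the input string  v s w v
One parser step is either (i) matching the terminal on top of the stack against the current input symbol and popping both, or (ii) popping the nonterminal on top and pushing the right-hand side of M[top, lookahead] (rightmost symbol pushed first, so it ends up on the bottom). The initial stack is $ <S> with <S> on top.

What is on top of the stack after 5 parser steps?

step 1: stack=$ <S>  input=v s w v $  — expand <S> -> v <H> <B>
step 2: stack=$ <B> <H> v  input=v s w v $  — match v
step 3: stack=$ <B> <H>  input=s w v $  — expand <H> -> s w
step 4: stack=$ <B> w s  input=s w v $  — match s
step 5: stack=$ <B> w  input=w v $  — match w
Stack after step 5: $ <B> (top = <B>).

<B>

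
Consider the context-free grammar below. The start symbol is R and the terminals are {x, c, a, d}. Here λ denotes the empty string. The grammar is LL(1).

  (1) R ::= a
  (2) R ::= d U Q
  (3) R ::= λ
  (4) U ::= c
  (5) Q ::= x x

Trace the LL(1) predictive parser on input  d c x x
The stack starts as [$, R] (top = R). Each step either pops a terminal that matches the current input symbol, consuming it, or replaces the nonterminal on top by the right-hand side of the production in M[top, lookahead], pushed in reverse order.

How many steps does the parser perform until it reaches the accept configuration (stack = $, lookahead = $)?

7

     Stack    Input      Action
  1  $ R      d c x x $  expand R ::= d U Q
  2  $ Q U d  d c x x $  match d
  3  $ Q U    c x x $    expand U ::= c
  4  $ Q c    c x x $    match c
  5  $ Q      x x $      expand Q ::= x x
  6  $ x x    x x $      match x
  7  $ x      x $        match x
Accept reached after 7 steps.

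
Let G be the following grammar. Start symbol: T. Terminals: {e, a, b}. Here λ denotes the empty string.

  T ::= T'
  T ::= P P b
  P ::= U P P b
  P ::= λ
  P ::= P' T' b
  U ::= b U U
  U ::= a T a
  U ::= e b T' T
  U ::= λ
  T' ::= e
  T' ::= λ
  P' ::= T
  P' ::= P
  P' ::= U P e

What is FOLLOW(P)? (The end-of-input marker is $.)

FIRST(U) = {λ, a, b, e}
FIRST(T') = {λ, e}
FIRST(T) = {λ, a, b, e}  (via T', P P b)
FIRST(P) = {λ, a, b, e}  (via U P P b, P' T' b)
FIRST(P') = {λ, a, b, e}  (via T, P, U P e)
FOLLOW(T) includes $ since T is the start symbol.
FOLLOW(U): in P::=U P P b, U is followed by P P b with FIRST {a, b, e}; in U::=b U U (occurrence 1), U is followed by U with FIRST {λ, a, b, e}; in U::=b U U (occurrence 1), the suffix after U is nullable (adds nothing new); in U::=b U U (occurrence 2), the suffix after U is empty (adds nothing new); in P'::=U P e, U is followed by P e with FIRST {a, b, e}. Thus FOLLOW(U) = {a, b, e}.
FOLLOW(P'): in P::=P' T' b, P' is followed by T' b with FIRST {b, e}. Thus FOLLOW(P') = {b, e}.
FOLLOW(T): in U::=a T a, T is followed by a with FIRST {a}; in U::=e b T' T, the suffix after T is empty, so FOLLOW(T) ⊇ FOLLOW(U) = {a, b, e}; in P'::=T, the suffix after T is empty, so FOLLOW(T) ⊇ FOLLOW(P') = {b, e}. Thus FOLLOW(T) = {$, a, b, e}.
FOLLOW(P): in T::=P P b (occurrence 1), P is followed by P b with FIRST {a, b, e}; in T::=P P b (occurrence 2), P is followed by b with FIRST {b}; in P::=U P P b (occurrence 1), P is followed by P b with FIRST {a, b, e}; in P::=U P P b (occurrence 2), P is followed by b with FIRST {b}; in P'::=P, the suffix after P is empty, so FOLLOW(P) ⊇ FOLLOW(P') = {b, e}; in P'::=U P e, P is followed by e with FIRST {e}. Thus FOLLOW(P) = {a, b, e}.
FOLLOW(T'): in T::=T', the suffix after T' is empty, so FOLLOW(T') ⊇ FOLLOW(T) = {$, a, b, e}; in P::=P' T' b, T' is followed by b with FIRST {b}; in U::=e b T' T, T' is followed by T with FIRST {λ, a, b, e}; in U::=e b T' T, the suffix after T' is nullable, so FOLLOW(T') ⊇ FOLLOW(U) = {a, b, e}. Thus FOLLOW(T') = {$, a, b, e}.

{a, b, e}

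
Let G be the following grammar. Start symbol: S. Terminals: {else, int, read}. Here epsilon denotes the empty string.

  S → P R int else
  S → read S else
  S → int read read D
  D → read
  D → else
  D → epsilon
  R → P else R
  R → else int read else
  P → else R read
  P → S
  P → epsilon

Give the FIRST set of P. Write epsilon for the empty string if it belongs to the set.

FIRST(D) = {epsilon, else, read}
FIRST(S) = {else, int, read}  (via P R int else)
FIRST(P) = {epsilon, else, int, read}  (via S)
FIRST(R) = {else, int, read}  (via P else R)

{epsilon, else, int, read}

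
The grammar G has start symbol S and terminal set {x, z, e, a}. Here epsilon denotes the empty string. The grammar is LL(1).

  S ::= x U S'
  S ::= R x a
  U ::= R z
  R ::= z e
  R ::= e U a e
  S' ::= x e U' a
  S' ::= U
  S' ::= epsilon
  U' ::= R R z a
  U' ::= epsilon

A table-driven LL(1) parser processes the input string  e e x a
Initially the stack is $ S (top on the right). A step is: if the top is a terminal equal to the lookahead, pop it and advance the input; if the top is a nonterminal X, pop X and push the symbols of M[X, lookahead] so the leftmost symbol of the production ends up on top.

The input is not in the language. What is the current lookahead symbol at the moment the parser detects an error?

step 1: stack=$ S  input=e e x a $  — expand S ::= R x a
step 2: stack=$ a x R  input=e e x a $  — expand R ::= e U a e
step 3: stack=$ a x e a U e  input=e e x a $  — match e
step 4: stack=$ a x e a U  input=e x a $  — expand U ::= R z
step 5: stack=$ a x e a z R  input=e x a $  — expand R ::= e U a e
step 6: stack=$ a x e a z e a U e  input=e x a $  — match e
step 7: stack=$ a x e a z e a U  input=x a $  — error: M[U, x] is empty

x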